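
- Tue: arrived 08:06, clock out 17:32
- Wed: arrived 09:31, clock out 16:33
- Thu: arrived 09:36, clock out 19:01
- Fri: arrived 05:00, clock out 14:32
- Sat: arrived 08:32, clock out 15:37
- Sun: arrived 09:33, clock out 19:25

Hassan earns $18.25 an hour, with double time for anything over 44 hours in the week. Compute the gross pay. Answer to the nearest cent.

$1108.38

Tue: 08:06–17:32 = 9 h 26 min
Wed: 09:31–16:33 = 7 h 2 min
Thu: 09:36–19:01 = 9 h 25 min
Fri: 05:00–14:32 = 9 h 32 min
Sat: 08:32–15:37 = 7 h 5 min
Sun: 09:33–19:25 = 9 h 52 min
Total worked: 52 h 22 min = 3142 min.
Regular 44 h 0 min = 2640 min at $18.25/h; overtime 8 h 22 min = 502 min at $36.50/h.
Pay = (2640 × $18.25 + 502 × $36.50) ÷ 60 = $1108.38.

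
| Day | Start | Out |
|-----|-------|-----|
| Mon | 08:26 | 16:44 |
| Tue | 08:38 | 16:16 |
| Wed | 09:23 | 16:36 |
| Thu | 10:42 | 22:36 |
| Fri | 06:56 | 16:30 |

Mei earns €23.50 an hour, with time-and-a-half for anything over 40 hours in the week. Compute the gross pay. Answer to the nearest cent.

€1102.74

Mon: 08:26–16:44 = 8 h 18 min
Tue: 08:38–16:16 = 7 h 38 min
Wed: 09:23–16:36 = 7 h 13 min
Thu: 10:42–22:36 = 11 h 54 min
Fri: 06:56–16:30 = 9 h 34 min
Total worked: 44 h 37 min = 2677 min.
Regular 40 h 0 min = 2400 min at €23.50/h; overtime 4 h 37 min = 277 min at €35.25/h.
Pay = (2400 × €23.50 + 277 × €35.25) ÷ 60 = €1102.74.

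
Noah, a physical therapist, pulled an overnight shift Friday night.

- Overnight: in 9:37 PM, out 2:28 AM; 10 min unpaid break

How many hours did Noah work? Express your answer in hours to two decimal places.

Overnight: 9:37 PM → midnight = 2 h 23 min; midnight → 2:28 AM = 2 h 28 min; span 4 h 51 min; less 10 min break → 4 h 41 min

4.68 hours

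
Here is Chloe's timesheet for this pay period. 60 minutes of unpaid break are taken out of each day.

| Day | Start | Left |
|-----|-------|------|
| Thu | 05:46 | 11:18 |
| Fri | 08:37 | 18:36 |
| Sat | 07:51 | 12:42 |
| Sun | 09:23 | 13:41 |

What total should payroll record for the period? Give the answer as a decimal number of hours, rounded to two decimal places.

Thu: 05:46–11:18 = 5 h 32 min; less 60 min break → 4 h 32 min
Fri: 08:37–18:36 = 9 h 59 min; less 60 min break → 8 h 59 min
Sat: 07:51–12:42 = 4 h 51 min; less 60 min break → 3 h 51 min
Sun: 09:23–13:41 = 4 h 18 min; less 60 min break → 3 h 18 min
Total: 4 h 32 min + 8 h 59 min + 3 h 51 min + 3 h 18 min = 20 h 40 min.

20.67 hours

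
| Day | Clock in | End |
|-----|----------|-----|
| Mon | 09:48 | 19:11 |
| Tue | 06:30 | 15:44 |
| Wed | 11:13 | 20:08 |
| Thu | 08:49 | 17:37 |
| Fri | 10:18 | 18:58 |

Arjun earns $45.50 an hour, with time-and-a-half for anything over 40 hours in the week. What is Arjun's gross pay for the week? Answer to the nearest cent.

Mon: 09:48–19:11 = 9 h 23 min
Tue: 06:30–15:44 = 9 h 14 min
Wed: 11:13–20:08 = 8 h 55 min
Thu: 08:49–17:37 = 8 h 48 min
Fri: 10:18–18:58 = 8 h 40 min
Total worked: 45 h 0 min = 2700 min.
Regular 40 h 0 min = 2400 min at $45.50/h; overtime 5 h 0 min = 300 min at $68.25/h.
Pay = (2400 × $45.50 + 300 × $68.25) ÷ 60 = $2161.25.

$2161.25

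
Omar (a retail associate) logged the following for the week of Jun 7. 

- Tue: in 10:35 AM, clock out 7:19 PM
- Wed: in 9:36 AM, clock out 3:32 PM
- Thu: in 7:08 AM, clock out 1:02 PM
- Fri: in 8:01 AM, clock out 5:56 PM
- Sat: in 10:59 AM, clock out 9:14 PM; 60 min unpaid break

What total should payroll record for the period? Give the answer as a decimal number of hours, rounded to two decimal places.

39.73 hours

Tue: 10:35 AM–7:19 PM = 8 h 44 min
Wed: 9:36 AM–3:32 PM = 5 h 56 min
Thu: 7:08 AM–1:02 PM = 5 h 54 min
Fri: 8:01 AM–5:56 PM = 9 h 55 min
Sat: 10:59 AM–9:14 PM = 10 h 15 min; less 60 min break → 9 h 15 min
Total: 8 h 44 min + 5 h 56 min + 5 h 54 min + 9 h 55 min + 9 h 15 min = 39 h 44 min.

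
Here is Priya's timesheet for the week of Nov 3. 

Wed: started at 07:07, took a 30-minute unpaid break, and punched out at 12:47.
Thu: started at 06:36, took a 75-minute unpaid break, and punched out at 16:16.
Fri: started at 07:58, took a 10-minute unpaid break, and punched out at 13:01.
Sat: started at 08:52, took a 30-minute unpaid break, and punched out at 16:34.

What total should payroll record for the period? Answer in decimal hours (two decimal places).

25.67 hours

Wed: 07:07–12:47 = 5 h 40 min; less 30 min break → 5 h 10 min
Thu: 06:36–16:16 = 9 h 40 min; less 75 min break → 8 h 25 min
Fri: 07:58–13:01 = 5 h 3 min; less 10 min break → 4 h 53 min
Sat: 08:52–16:34 = 7 h 42 min; less 30 min break → 7 h 12 min
Total: 5 h 10 min + 8 h 25 min + 4 h 53 min + 7 h 12 min = 25 h 40 min.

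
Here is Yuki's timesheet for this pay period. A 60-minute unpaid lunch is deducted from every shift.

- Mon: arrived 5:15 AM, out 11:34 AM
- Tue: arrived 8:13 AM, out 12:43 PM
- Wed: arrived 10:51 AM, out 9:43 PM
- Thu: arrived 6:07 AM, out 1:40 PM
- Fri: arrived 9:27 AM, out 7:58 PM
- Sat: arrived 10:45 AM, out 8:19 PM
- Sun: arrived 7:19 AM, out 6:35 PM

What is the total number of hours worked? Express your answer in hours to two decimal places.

53.58 hours

Mon: 5:15 AM–11:34 AM = 6 h 19 min; less 60 min break → 5 h 19 min
Tue: 8:13 AM–12:43 PM = 4 h 30 min; less 60 min break → 3 h 30 min
Wed: 10:51 AM–9:43 PM = 10 h 52 min; less 60 min break → 9 h 52 min
Thu: 6:07 AM–1:40 PM = 7 h 33 min; less 60 min break → 6 h 33 min
Fri: 9:27 AM–7:58 PM = 10 h 31 min; less 60 min break → 9 h 31 min
Sat: 10:45 AM–8:19 PM = 9 h 34 min; less 60 min break → 8 h 34 min
Sun: 7:19 AM–6:35 PM = 11 h 16 min; less 60 min break → 10 h 16 min
Total: 5 h 19 min + 3 h 30 min + 9 h 52 min + 6 h 33 min + 9 h 31 min + 8 h 34 min + 10 h 16 min = 53 h 35 min.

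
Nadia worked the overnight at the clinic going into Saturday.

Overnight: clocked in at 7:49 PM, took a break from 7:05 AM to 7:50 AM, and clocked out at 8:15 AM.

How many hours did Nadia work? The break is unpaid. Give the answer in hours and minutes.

Overnight: 7:49 PM → midnight = 4 h 11 min; midnight → 8:15 AM = 8 h 15 min; span 12 h 26 min; less 45 min break → 11 h 41 min

11 h 41 min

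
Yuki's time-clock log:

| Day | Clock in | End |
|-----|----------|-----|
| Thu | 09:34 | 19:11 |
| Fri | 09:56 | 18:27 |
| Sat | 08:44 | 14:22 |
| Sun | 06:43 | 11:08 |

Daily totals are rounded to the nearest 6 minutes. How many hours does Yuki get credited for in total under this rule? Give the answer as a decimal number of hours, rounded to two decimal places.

Thu: 09:34–19:11 = 9 h 37 min → rounds to 9 h 36 min
Fri: 09:56–18:27 = 8 h 31 min → rounds to 8 h 30 min
Sat: 08:44–14:22 = 5 h 38 min → rounds to 5 h 36 min
Sun: 06:43–11:08 = 4 h 25 min → rounds to 4 h 24 min
Total credited: 28 h 6 min.

28.10 hours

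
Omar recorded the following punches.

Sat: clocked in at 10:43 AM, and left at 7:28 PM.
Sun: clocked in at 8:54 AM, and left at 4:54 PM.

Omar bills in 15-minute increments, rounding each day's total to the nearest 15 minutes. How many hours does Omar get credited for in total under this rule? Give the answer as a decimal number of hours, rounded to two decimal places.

Sat: 10:43 AM–7:28 PM = 8 h 45 min → rounds to 8 h 45 min
Sun: 8:54 AM–4:54 PM = 8 h 0 min → rounds to 8 h 0 min
Total credited: 16 h 45 min.

16.75 hours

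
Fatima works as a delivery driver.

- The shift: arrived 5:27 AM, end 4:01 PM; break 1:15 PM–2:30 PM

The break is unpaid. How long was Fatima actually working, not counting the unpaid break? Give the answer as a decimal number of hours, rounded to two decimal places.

9.32 hours

The shift: 5:27 AM–4:01 PM = 10 h 34 min; less 75 min break → 9 h 19 min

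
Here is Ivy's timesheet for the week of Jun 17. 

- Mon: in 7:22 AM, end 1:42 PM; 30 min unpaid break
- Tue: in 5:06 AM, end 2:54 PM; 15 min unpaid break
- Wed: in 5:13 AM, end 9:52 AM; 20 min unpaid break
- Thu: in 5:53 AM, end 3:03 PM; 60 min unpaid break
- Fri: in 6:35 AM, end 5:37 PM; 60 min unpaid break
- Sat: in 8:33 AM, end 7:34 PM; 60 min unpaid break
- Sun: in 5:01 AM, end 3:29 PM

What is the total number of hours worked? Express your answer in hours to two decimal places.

Mon: 7:22 AM–1:42 PM = 6 h 20 min; less 30 min break → 5 h 50 min
Tue: 5:06 AM–2:54 PM = 9 h 48 min; less 15 min break → 9 h 33 min
Wed: 5:13 AM–9:52 AM = 4 h 39 min; less 20 min break → 4 h 19 min
Thu: 5:53 AM–3:03 PM = 9 h 10 min; less 60 min break → 8 h 10 min
Fri: 6:35 AM–5:37 PM = 11 h 2 min; less 60 min break → 10 h 2 min
Sat: 8:33 AM–7:34 PM = 11 h 1 min; less 60 min break → 10 h 1 min
Sun: 5:01 AM–3:29 PM = 10 h 28 min
Total: 5 h 50 min + 9 h 33 min + 4 h 19 min + 8 h 10 min + 10 h 2 min + 10 h 1 min + 10 h 28 min = 58 h 23 min.

58.38 hours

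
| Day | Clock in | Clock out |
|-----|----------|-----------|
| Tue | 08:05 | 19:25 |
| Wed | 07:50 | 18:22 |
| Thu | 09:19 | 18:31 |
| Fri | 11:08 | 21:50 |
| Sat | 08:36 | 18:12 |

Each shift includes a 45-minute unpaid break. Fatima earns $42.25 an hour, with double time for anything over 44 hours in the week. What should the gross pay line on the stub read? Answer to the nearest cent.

$2164.61

Tue: 08:05–19:25 = 11 h 20 min; less 45 min break → 10 h 35 min
Wed: 07:50–18:22 = 10 h 32 min; less 45 min break → 9 h 47 min
Thu: 09:19–18:31 = 9 h 12 min; less 45 min break → 8 h 27 min
Fri: 11:08–21:50 = 10 h 42 min; less 45 min break → 9 h 57 min
Sat: 08:36–18:12 = 9 h 36 min; less 45 min break → 8 h 51 min
Total worked: 47 h 37 min = 2857 min.
Regular 44 h 0 min = 2640 min at $42.25/h; overtime 3 h 37 min = 217 min at $84.50/h.
Pay = (2640 × $42.25 + 217 × $84.50) ÷ 60 = $2164.61.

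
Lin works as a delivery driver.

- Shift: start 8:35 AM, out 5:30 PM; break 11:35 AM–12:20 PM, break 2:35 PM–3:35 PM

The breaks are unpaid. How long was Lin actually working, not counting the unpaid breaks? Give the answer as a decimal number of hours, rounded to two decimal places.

7.17 hours

Shift: 8:35 AM–5:30 PM = 8 h 55 min; less 105 min break → 7 h 10 min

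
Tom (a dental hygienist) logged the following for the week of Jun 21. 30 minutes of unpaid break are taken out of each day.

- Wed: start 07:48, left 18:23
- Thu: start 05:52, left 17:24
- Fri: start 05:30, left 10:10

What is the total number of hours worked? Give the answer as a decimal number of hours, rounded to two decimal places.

25.28 hours

Wed: 07:48–18:23 = 10 h 35 min; less 30 min break → 10 h 5 min
Thu: 05:52–17:24 = 11 h 32 min; less 30 min break → 11 h 2 min
Fri: 05:30–10:10 = 4 h 40 min; less 30 min break → 4 h 10 min
Total: 10 h 5 min + 11 h 2 min + 4 h 10 min = 25 h 17 min.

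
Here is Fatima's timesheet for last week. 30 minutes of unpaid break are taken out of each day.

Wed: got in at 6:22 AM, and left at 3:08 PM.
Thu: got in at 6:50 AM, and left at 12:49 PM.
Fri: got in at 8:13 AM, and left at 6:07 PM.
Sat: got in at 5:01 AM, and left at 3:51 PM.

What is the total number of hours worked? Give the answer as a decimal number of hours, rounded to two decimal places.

33.48 hours

Wed: 6:22 AM–3:08 PM = 8 h 46 min; less 30 min break → 8 h 16 min
Thu: 6:50 AM–12:49 PM = 5 h 59 min; less 30 min break → 5 h 29 min
Fri: 8:13 AM–6:07 PM = 9 h 54 min; less 30 min break → 9 h 24 min
Sat: 5:01 AM–3:51 PM = 10 h 50 min; less 30 min break → 10 h 20 min
Total: 8 h 16 min + 5 h 29 min + 9 h 24 min + 10 h 20 min = 33 h 29 min.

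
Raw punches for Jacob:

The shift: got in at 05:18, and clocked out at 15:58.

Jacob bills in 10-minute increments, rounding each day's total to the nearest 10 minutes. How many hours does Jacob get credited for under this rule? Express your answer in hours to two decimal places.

The shift: 05:18–15:58 = 10 h 40 min → rounds to 10 h 40 min

10.67 hours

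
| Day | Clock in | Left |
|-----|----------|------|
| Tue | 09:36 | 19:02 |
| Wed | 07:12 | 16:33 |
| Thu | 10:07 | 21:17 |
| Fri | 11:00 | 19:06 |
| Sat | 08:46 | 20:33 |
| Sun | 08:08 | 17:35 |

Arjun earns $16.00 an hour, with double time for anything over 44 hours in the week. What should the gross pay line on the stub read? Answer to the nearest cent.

$1193.07

Tue: 09:36–19:02 = 9 h 26 min
Wed: 07:12–16:33 = 9 h 21 min
Thu: 10:07–21:17 = 11 h 10 min
Fri: 11:00–19:06 = 8 h 6 min
Sat: 08:46–20:33 = 11 h 47 min
Sun: 08:08–17:35 = 9 h 27 min
Total worked: 59 h 17 min = 3557 min.
Regular 44 h 0 min = 2640 min at $16.00/h; overtime 15 h 17 min = 917 min at $32.00/h.
Pay = (2640 × $16.00 + 917 × $32.00) ÷ 60 = $1193.07.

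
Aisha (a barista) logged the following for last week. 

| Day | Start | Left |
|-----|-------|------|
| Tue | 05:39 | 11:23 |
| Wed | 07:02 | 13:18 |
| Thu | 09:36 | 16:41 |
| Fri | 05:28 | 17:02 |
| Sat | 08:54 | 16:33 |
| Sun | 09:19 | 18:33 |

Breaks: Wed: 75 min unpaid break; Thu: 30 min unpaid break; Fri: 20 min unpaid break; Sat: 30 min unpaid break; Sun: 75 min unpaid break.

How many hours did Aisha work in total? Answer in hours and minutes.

Tue: 05:39–11:23 = 5 h 44 min
Wed: 07:02–13:18 = 6 h 16 min; less 75 min break → 5 h 1 min
Thu: 09:36–16:41 = 7 h 5 min; less 30 min break → 6 h 35 min
Fri: 05:28–17:02 = 11 h 34 min; less 20 min break → 11 h 14 min
Sat: 08:54–16:33 = 7 h 39 min; less 30 min break → 7 h 9 min
Sun: 09:19–18:33 = 9 h 14 min; less 75 min break → 7 h 59 min
Total: 5 h 44 min + 5 h 1 min + 6 h 35 min + 11 h 14 min + 7 h 9 min + 7 h 59 min = 43 h 42 min.

43 h 42 min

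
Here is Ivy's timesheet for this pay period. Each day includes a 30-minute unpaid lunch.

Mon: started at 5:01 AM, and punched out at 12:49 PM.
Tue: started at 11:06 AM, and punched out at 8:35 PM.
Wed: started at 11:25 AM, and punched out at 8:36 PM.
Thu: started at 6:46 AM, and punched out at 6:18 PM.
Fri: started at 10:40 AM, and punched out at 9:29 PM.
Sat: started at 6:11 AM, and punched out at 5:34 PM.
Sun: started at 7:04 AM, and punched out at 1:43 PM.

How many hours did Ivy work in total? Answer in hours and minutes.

63 h 21 min

Mon: 5:01 AM–12:49 PM = 7 h 48 min; less 30 min break → 7 h 18 min
Tue: 11:06 AM–8:35 PM = 9 h 29 min; less 30 min break → 8 h 59 min
Wed: 11:25 AM–8:36 PM = 9 h 11 min; less 30 min break → 8 h 41 min
Thu: 6:46 AM–6:18 PM = 11 h 32 min; less 30 min break → 11 h 2 min
Fri: 10:40 AM–9:29 PM = 10 h 49 min; less 30 min break → 10 h 19 min
Sat: 6:11 AM–5:34 PM = 11 h 23 min; less 30 min break → 10 h 53 min
Sun: 7:04 AM–1:43 PM = 6 h 39 min; less 30 min break → 6 h 9 min
Total: 7 h 18 min + 8 h 59 min + 8 h 41 min + 11 h 2 min + 10 h 19 min + 10 h 53 min + 6 h 9 min = 63 h 21 min.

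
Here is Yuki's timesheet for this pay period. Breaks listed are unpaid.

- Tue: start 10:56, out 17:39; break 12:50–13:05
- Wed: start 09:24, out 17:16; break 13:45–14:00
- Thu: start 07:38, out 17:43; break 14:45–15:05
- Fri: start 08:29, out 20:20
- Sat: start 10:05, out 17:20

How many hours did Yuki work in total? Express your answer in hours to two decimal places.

42.93 hours

Tue: 10:56–17:39 = 6 h 43 min; less 15 min break → 6 h 28 min
Wed: 09:24–17:16 = 7 h 52 min; less 15 min break → 7 h 37 min
Thu: 07:38–17:43 = 10 h 5 min; less 20 min break → 9 h 45 min
Fri: 08:29–20:20 = 11 h 51 min
Sat: 10:05–17:20 = 7 h 15 min
Total: 6 h 28 min + 7 h 37 min + 9 h 45 min + 11 h 51 min + 7 h 15 min = 42 h 56 min.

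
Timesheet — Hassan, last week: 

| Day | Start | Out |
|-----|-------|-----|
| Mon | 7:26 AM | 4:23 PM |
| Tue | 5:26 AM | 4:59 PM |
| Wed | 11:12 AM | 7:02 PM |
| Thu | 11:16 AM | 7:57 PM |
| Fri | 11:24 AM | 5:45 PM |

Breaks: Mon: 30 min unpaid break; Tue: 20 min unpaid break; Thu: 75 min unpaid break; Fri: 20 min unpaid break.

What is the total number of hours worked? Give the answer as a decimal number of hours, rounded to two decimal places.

40.95 hours

Mon: 7:26 AM–4:23 PM = 8 h 57 min; less 30 min break → 8 h 27 min
Tue: 5:26 AM–4:59 PM = 11 h 33 min; less 20 min break → 11 h 13 min
Wed: 11:12 AM–7:02 PM = 7 h 50 min
Thu: 11:16 AM–7:57 PM = 8 h 41 min; less 75 min break → 7 h 26 min
Fri: 11:24 AM–5:45 PM = 6 h 21 min; less 20 min break → 6 h 1 min
Total: 8 h 27 min + 11 h 13 min + 7 h 50 min + 7 h 26 min + 6 h 1 min = 40 h 57 min.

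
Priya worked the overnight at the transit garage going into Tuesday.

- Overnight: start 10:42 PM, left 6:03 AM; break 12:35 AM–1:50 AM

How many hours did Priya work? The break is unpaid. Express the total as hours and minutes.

6 h 6 min

Overnight: 10:42 PM → midnight = 1 h 18 min; midnight → 6:03 AM = 6 h 3 min; span 7 h 21 min; less 75 min break → 6 h 6 min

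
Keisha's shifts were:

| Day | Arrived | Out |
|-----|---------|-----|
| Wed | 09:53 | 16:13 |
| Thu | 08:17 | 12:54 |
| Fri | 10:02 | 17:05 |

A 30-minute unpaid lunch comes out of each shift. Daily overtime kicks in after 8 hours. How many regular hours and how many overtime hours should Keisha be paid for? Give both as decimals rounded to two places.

Regular 16.50 hours, overtime 0.00 hours

Wed: 09:53–16:13 = 6 h 20 min; less 30 min break → 5 h 50 min
Thu: 08:17–12:54 = 4 h 37 min; less 30 min break → 4 h 7 min
Fri: 10:02–17:05 = 7 h 3 min; less 30 min break → 6 h 33 min
Wed reg 5 h 50 min / OT 0 h 0 min; Thu reg 4 h 7 min / OT 0 h 0 min; Fri reg 6 h 33 min / OT 0 h 0 min.
Totals: regular 16 h 30 min, overtime 0 h 0 min.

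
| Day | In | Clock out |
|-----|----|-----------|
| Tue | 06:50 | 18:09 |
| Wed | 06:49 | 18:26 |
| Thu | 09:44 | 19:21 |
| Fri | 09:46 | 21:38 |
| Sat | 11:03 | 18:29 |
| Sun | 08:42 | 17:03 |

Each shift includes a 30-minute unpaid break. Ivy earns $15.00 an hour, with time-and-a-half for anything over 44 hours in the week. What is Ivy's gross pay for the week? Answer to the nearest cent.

$957.00

Tue: 06:50–18:09 = 11 h 19 min; less 30 min break → 10 h 49 min
Wed: 06:49–18:26 = 11 h 37 min; less 30 min break → 11 h 7 min
Thu: 09:44–19:21 = 9 h 37 min; less 30 min break → 9 h 7 min
Fri: 09:46–21:38 = 11 h 52 min; less 30 min break → 11 h 22 min
Sat: 11:03–18:29 = 7 h 26 min; less 30 min break → 6 h 56 min
Sun: 08:42–17:03 = 8 h 21 min; less 30 min break → 7 h 51 min
Total worked: 57 h 12 min = 3432 min.
Regular 44 h 0 min = 2640 min at $15.00/h; overtime 13 h 12 min = 792 min at $22.50/h.
Pay = (2640 × $15.00 + 792 × $22.50) ÷ 60 = $957.00.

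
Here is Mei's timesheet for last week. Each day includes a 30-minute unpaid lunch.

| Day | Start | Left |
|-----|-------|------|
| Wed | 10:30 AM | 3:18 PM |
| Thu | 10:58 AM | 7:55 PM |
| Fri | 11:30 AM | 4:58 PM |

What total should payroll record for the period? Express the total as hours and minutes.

17 h 43 min

Wed: 10:30 AM–3:18 PM = 4 h 48 min; less 30 min break → 4 h 18 min
Thu: 10:58 AM–7:55 PM = 8 h 57 min; less 30 min break → 8 h 27 min
Fri: 11:30 AM–4:58 PM = 5 h 28 min; less 30 min break → 4 h 58 min
Total: 4 h 18 min + 8 h 27 min + 4 h 58 min = 17 h 43 min.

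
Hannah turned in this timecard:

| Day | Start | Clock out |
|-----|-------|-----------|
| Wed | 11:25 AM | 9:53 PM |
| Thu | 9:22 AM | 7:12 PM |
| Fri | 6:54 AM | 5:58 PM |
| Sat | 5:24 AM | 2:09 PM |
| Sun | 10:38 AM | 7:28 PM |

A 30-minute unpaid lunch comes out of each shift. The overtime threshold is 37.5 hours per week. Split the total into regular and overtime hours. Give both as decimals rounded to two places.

Wed: 11:25 AM–9:53 PM = 10 h 28 min; less 30 min break → 9 h 58 min
Thu: 9:22 AM–7:12 PM = 9 h 50 min; less 30 min break → 9 h 20 min
Fri: 6:54 AM–5:58 PM = 11 h 4 min; less 30 min break → 10 h 34 min
Sat: 5:24 AM–2:09 PM = 8 h 45 min; less 30 min break → 8 h 15 min
Sun: 10:38 AM–7:28 PM = 8 h 50 min; less 30 min break → 8 h 20 min
Total worked: 46 h 27 min = 46.45 h.
Threshold 37.5 h → overtime 8 h 57 min, regular 37 h 30 min.

Regular 37.50 hours, overtime 8.95 hours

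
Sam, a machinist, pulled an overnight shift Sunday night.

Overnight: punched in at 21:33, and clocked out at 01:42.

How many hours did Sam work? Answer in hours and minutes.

4 h 9 min

Overnight: 21:33 → midnight = 2 h 27 min; midnight → 01:42 = 1 h 42 min; span 4 h 9 min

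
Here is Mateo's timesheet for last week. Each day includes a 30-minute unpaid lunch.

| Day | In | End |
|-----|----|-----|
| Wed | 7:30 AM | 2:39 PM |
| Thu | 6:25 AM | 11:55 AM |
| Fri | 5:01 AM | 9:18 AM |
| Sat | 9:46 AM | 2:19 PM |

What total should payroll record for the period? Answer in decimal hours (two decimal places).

19.48 hours

Wed: 7:30 AM–2:39 PM = 7 h 9 min; less 30 min break → 6 h 39 min
Thu: 6:25 AM–11:55 AM = 5 h 30 min; less 30 min break → 5 h 0 min
Fri: 5:01 AM–9:18 AM = 4 h 17 min; less 30 min break → 3 h 47 min
Sat: 9:46 AM–2:19 PM = 4 h 33 min; less 30 min break → 4 h 3 min
Total: 6 h 39 min + 5 h 0 min + 3 h 47 min + 4 h 3 min = 19 h 29 min.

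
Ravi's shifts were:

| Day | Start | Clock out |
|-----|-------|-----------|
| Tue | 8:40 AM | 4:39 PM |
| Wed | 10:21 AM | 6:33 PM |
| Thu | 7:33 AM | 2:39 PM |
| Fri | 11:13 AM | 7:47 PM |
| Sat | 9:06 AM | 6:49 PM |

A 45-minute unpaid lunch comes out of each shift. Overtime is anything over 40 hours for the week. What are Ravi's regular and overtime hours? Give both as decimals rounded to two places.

Regular 37.82 hours, overtime 0.00 hours

Tue: 8:40 AM–4:39 PM = 7 h 59 min; less 45 min break → 7 h 14 min
Wed: 10:21 AM–6:33 PM = 8 h 12 min; less 45 min break → 7 h 27 min
Thu: 7:33 AM–2:39 PM = 7 h 6 min; less 45 min break → 6 h 21 min
Fri: 11:13 AM–7:47 PM = 8 h 34 min; less 45 min break → 7 h 49 min
Sat: 9:06 AM–6:49 PM = 9 h 43 min; less 45 min break → 8 h 58 min
Total worked: 37 h 49 min = 37.82 h.
Threshold 40 h → overtime 0 h 0 min, regular 37 h 49 min.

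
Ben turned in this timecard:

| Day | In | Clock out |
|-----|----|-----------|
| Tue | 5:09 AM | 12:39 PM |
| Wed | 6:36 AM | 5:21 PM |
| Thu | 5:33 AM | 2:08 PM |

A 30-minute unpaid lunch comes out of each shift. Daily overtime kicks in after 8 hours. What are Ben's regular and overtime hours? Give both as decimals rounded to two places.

Tue: 5:09 AM–12:39 PM = 7 h 30 min; less 30 min break → 7 h 0 min
Wed: 6:36 AM–5:21 PM = 10 h 45 min; less 30 min break → 10 h 15 min
Thu: 5:33 AM–2:08 PM = 8 h 35 min; less 30 min break → 8 h 5 min
Tue reg 7 h 0 min / OT 0 h 0 min; Wed reg 8 h 0 min / OT 2 h 15 min; Thu reg 8 h 0 min / OT 0 h 5 min.
Totals: regular 23 h 0 min, overtime 2 h 20 min.

Regular 23.00 hours, overtime 2.33 hours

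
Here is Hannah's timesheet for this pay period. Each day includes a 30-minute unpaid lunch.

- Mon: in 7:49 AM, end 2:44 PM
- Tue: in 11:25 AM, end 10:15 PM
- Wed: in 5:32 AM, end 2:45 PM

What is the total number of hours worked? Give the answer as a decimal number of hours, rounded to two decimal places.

Mon: 7:49 AM–2:44 PM = 6 h 55 min; less 30 min break → 6 h 25 min
Tue: 11:25 AM–10:15 PM = 10 h 50 min; less 30 min break → 10 h 20 min
Wed: 5:32 AM–2:45 PM = 9 h 13 min; less 30 min break → 8 h 43 min
Total: 6 h 25 min + 10 h 20 min + 8 h 43 min = 25 h 28 min.

25.47 hours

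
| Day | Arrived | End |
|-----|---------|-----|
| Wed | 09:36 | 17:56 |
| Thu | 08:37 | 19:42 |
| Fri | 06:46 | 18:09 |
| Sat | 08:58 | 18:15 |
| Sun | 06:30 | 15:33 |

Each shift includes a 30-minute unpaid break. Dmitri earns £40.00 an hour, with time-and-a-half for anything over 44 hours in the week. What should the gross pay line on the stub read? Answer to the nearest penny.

£1918.00

Wed: 09:36–17:56 = 8 h 20 min; less 30 min break → 7 h 50 min
Thu: 08:37–19:42 = 11 h 5 min; less 30 min break → 10 h 35 min
Fri: 06:46–18:09 = 11 h 23 min; less 30 min break → 10 h 53 min
Sat: 08:58–18:15 = 9 h 17 min; less 30 min break → 8 h 47 min
Sun: 06:30–15:33 = 9 h 3 min; less 30 min break → 8 h 33 min
Total worked: 46 h 38 min = 2798 min.
Regular 44 h 0 min = 2640 min at £40.00/h; overtime 2 h 38 min = 158 min at £60.00/h.
Pay = (2640 × £40.00 + 158 × £60.00) ÷ 60 = £1918.00.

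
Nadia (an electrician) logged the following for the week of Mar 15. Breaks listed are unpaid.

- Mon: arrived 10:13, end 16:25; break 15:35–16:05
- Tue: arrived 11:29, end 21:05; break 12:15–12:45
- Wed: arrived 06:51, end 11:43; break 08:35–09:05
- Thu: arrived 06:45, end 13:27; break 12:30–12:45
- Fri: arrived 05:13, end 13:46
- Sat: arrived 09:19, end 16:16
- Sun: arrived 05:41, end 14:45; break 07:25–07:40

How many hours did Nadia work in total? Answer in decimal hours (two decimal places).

Mon: 10:13–16:25 = 6 h 12 min; less 30 min break → 5 h 42 min
Tue: 11:29–21:05 = 9 h 36 min; less 30 min break → 9 h 6 min
Wed: 06:51–11:43 = 4 h 52 min; less 30 min break → 4 h 22 min
Thu: 06:45–13:27 = 6 h 42 min; less 15 min break → 6 h 27 min
Fri: 05:13–13:46 = 8 h 33 min
Sat: 09:19–16:16 = 6 h 57 min
Sun: 05:41–14:45 = 9 h 4 min; less 15 min break → 8 h 49 min
Total: 5 h 42 min + 9 h 6 min + 4 h 22 min + 6 h 27 min + 8 h 33 min + 6 h 57 min + 8 h 49 min = 49 h 56 min.

49.93 hours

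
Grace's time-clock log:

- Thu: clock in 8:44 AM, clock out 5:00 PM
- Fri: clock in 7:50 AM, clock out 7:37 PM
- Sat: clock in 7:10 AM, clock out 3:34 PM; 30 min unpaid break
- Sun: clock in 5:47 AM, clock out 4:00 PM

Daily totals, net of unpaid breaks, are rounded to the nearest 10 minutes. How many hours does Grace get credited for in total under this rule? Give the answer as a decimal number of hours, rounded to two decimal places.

Thu: 8:44 AM–5:00 PM = 8 h 16 min → rounds to 8 h 20 min
Fri: 7:50 AM–7:37 PM = 11 h 47 min → rounds to 11 h 50 min
Sat: 7:10 AM–3:34 PM = 8 h 24 min − 30 min = 7 h 54 min → rounds to 7 h 50 min
Sun: 5:47 AM–4:00 PM = 10 h 13 min → rounds to 10 h 10 min
Total credited: 38 h 10 min.

38.17 hours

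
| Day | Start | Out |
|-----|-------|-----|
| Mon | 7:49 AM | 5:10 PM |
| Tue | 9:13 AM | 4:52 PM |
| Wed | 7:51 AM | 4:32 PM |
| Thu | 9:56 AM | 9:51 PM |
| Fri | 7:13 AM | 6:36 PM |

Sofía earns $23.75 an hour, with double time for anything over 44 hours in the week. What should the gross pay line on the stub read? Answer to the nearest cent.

$1281.71

Mon: 7:49 AM–5:10 PM = 9 h 21 min
Tue: 9:13 AM–4:52 PM = 7 h 39 min
Wed: 7:51 AM–4:32 PM = 8 h 41 min
Thu: 9:56 AM–9:51 PM = 11 h 55 min
Fri: 7:13 AM–6:36 PM = 11 h 23 min
Total worked: 48 h 59 min = 2939 min.
Regular 44 h 0 min = 2640 min at $23.75/h; overtime 4 h 59 min = 299 min at $47.50/h.
Pay = (2640 × $23.75 + 299 × $47.50) ÷ 60 = $1281.71.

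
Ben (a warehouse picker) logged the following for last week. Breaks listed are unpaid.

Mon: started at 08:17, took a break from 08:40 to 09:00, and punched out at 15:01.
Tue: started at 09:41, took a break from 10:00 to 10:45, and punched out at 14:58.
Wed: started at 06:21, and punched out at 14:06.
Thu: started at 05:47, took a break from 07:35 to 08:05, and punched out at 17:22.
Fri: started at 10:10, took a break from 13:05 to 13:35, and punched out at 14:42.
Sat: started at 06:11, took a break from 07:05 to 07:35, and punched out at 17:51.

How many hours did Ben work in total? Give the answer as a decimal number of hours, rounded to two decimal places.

44.97 hours

Mon: 08:17–15:01 = 6 h 44 min; less 20 min break → 6 h 24 min
Tue: 09:41–14:58 = 5 h 17 min; less 45 min break → 4 h 32 min
Wed: 06:21–14:06 = 7 h 45 min
Thu: 05:47–17:22 = 11 h 35 min; less 30 min break → 11 h 5 min
Fri: 10:10–14:42 = 4 h 32 min; less 30 min break → 4 h 2 min
Sat: 06:11–17:51 = 11 h 40 min; less 30 min break → 11 h 10 min
Total: 6 h 24 min + 4 h 32 min + 7 h 45 min + 11 h 5 min + 4 h 2 min + 11 h 10 min = 44 h 58 min.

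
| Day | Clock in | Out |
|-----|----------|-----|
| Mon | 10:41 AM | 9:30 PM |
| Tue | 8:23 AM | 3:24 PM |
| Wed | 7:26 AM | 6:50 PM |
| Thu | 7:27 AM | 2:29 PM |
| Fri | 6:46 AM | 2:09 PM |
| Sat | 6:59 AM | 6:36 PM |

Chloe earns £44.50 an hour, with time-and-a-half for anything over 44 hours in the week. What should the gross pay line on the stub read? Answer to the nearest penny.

£2710.05

Mon: 10:41 AM–9:30 PM = 10 h 49 min
Tue: 8:23 AM–3:24 PM = 7 h 1 min
Wed: 7:26 AM–6:50 PM = 11 h 24 min
Thu: 7:27 AM–2:29 PM = 7 h 2 min
Fri: 6:46 AM–2:09 PM = 7 h 23 min
Sat: 6:59 AM–6:36 PM = 11 h 37 min
Total worked: 55 h 16 min = 3316 min.
Regular 44 h 0 min = 2640 min at £44.50/h; overtime 11 h 16 min = 676 min at £66.75/h.
Pay = (2640 × £44.50 + 676 × £66.75) ÷ 60 = £2710.05.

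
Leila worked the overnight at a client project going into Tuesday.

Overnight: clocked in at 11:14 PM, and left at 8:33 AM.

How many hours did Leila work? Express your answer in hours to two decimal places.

Overnight: 11:14 PM → midnight = 0 h 46 min; midnight → 8:33 AM = 8 h 33 min; span 9 h 19 min

9.32 hours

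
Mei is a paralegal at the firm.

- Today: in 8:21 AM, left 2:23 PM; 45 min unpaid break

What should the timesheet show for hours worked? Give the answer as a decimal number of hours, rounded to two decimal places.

Today: 8:21 AM–2:23 PM = 6 h 2 min; less 45 min break → 5 h 17 min

5.28 hours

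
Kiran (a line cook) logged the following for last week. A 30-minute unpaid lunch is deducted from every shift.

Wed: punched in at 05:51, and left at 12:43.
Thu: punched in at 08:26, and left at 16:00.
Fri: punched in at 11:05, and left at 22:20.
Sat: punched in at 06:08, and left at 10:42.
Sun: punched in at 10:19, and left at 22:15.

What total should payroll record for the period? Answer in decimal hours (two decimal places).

Wed: 05:51–12:43 = 6 h 52 min; less 30 min break → 6 h 22 min
Thu: 08:26–16:00 = 7 h 34 min; less 30 min break → 7 h 4 min
Fri: 11:05–22:20 = 11 h 15 min; less 30 min break → 10 h 45 min
Sat: 06:08–10:42 = 4 h 34 min; less 30 min break → 4 h 4 min
Sun: 10:19–22:15 = 11 h 56 min; less 30 min break → 11 h 26 min
Total: 6 h 22 min + 7 h 4 min + 10 h 45 min + 4 h 4 min + 11 h 26 min = 39 h 41 min.

39.68 hours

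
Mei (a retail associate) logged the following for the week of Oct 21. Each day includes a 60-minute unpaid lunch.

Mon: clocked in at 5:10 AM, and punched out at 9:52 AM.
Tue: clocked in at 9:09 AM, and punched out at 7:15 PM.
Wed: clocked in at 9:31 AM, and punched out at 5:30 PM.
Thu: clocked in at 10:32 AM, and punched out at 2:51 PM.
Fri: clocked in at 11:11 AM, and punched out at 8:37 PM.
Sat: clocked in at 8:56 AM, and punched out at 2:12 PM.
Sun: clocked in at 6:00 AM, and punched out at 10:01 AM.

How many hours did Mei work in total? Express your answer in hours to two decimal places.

Mon: 5:10 AM–9:52 AM = 4 h 42 min; less 60 min break → 3 h 42 min
Tue: 9:09 AM–7:15 PM = 10 h 6 min; less 60 min break → 9 h 6 min
Wed: 9:31 AM–5:30 PM = 7 h 59 min; less 60 min break → 6 h 59 min
Thu: 10:32 AM–2:51 PM = 4 h 19 min; less 60 min break → 3 h 19 min
Fri: 11:11 AM–8:37 PM = 9 h 26 min; less 60 min break → 8 h 26 min
Sat: 8:56 AM–2:12 PM = 5 h 16 min; less 60 min break → 4 h 16 min
Sun: 6:00 AM–10:01 AM = 4 h 1 min; less 60 min break → 3 h 1 min
Total: 3 h 42 min + 9 h 6 min + 6 h 59 min + 3 h 19 min + 8 h 26 min + 4 h 16 min + 3 h 1 min = 38 h 49 min.

38.82 hours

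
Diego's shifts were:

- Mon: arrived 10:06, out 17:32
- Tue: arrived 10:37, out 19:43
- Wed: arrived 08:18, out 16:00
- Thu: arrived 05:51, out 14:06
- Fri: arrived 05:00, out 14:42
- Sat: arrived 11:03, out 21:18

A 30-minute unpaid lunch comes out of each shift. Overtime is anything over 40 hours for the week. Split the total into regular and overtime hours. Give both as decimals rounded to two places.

Mon: 10:06–17:32 = 7 h 26 min; less 30 min break → 6 h 56 min
Tue: 10:37–19:43 = 9 h 6 min; less 30 min break → 8 h 36 min
Wed: 08:18–16:00 = 7 h 42 min; less 30 min break → 7 h 12 min
Thu: 05:51–14:06 = 8 h 15 min; less 30 min break → 7 h 45 min
Fri: 05:00–14:42 = 9 h 42 min; less 30 min break → 9 h 12 min
Sat: 11:03–21:18 = 10 h 15 min; less 30 min break → 9 h 45 min
Total worked: 49 h 26 min = 49.43 h.
Threshold 40 h → overtime 9 h 26 min, regular 40 h 0 min.

Regular 40.00 hours, overtime 9.43 hours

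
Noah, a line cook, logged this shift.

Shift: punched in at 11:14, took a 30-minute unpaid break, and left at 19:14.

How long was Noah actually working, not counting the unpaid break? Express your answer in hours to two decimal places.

7.50 hours

Shift: 11:14–19:14 = 8 h 0 min; less 30 min break → 7 h 30 min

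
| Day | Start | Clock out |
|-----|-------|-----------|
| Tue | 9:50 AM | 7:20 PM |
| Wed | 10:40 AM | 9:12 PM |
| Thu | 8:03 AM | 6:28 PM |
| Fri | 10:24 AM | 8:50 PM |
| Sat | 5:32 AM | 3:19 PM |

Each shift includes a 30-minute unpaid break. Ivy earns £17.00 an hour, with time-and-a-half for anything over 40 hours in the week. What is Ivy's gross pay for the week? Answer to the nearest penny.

Tue: 9:50 AM–7:20 PM = 9 h 30 min; less 30 min break → 9 h 0 min
Wed: 10:40 AM–9:12 PM = 10 h 32 min; less 30 min break → 10 h 2 min
Thu: 8:03 AM–6:28 PM = 10 h 25 min; less 30 min break → 9 h 55 min
Fri: 10:24 AM–8:50 PM = 10 h 26 min; less 30 min break → 9 h 56 min
Sat: 5:32 AM–3:19 PM = 9 h 47 min; less 30 min break → 9 h 17 min
Total worked: 48 h 10 min = 2890 min.
Regular 40 h 0 min = 2400 min at £17.00/h; overtime 8 h 10 min = 490 min at £25.50/h.
Pay = (2400 × £17.00 + 490 × £25.50) ÷ 60 = £888.25.

£888.25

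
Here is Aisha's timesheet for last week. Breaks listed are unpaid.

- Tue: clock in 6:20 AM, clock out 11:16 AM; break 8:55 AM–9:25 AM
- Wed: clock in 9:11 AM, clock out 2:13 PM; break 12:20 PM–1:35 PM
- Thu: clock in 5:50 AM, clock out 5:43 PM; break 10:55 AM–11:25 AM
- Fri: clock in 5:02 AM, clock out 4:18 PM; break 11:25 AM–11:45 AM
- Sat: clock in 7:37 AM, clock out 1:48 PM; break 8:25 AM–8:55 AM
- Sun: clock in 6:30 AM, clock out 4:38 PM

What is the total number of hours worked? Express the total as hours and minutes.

Tue: 6:20 AM–11:16 AM = 4 h 56 min; less 30 min break → 4 h 26 min
Wed: 9:11 AM–2:13 PM = 5 h 2 min; less 75 min break → 3 h 47 min
Thu: 5:50 AM–5:43 PM = 11 h 53 min; less 30 min break → 11 h 23 min
Fri: 5:02 AM–4:18 PM = 11 h 16 min; less 20 min break → 10 h 56 min
Sat: 7:37 AM–1:48 PM = 6 h 11 min; less 30 min break → 5 h 41 min
Sun: 6:30 AM–4:38 PM = 10 h 8 min
Total: 4 h 26 min + 3 h 47 min + 11 h 23 min + 10 h 56 min + 5 h 41 min + 10 h 8 min = 46 h 21 min.

46 h 21 min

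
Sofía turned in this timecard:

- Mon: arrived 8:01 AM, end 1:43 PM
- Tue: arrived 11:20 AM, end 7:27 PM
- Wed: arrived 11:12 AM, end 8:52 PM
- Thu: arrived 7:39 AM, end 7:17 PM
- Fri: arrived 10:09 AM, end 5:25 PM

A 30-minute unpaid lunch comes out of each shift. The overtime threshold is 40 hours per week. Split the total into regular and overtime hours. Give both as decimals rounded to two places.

Mon: 8:01 AM–1:43 PM = 5 h 42 min; less 30 min break → 5 h 12 min
Tue: 11:20 AM–7:27 PM = 8 h 7 min; less 30 min break → 7 h 37 min
Wed: 11:12 AM–8:52 PM = 9 h 40 min; less 30 min break → 9 h 10 min
Thu: 7:39 AM–7:17 PM = 11 h 38 min; less 30 min break → 11 h 8 min
Fri: 10:09 AM–5:25 PM = 7 h 16 min; less 30 min break → 6 h 46 min
Total worked: 39 h 53 min = 39.88 h.
Threshold 40 h → overtime 0 h 0 min, regular 39 h 53 min.

Regular 39.88 hours, overtime 0.00 hours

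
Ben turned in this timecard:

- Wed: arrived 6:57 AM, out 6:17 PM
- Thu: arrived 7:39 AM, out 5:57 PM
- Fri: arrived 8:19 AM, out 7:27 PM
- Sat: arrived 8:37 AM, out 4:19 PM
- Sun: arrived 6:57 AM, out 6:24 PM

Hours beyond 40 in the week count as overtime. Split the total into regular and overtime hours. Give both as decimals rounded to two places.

Regular 40.00 hours, overtime 11.92 hours

Wed: 6:57 AM–6:17 PM = 11 h 20 min
Thu: 7:39 AM–5:57 PM = 10 h 18 min
Fri: 8:19 AM–7:27 PM = 11 h 8 min
Sat: 8:37 AM–4:19 PM = 7 h 42 min
Sun: 6:57 AM–6:24 PM = 11 h 27 min
Total worked: 51 h 55 min = 51.92 h.
Threshold 40 h → overtime 11 h 55 min, regular 40 h 0 min.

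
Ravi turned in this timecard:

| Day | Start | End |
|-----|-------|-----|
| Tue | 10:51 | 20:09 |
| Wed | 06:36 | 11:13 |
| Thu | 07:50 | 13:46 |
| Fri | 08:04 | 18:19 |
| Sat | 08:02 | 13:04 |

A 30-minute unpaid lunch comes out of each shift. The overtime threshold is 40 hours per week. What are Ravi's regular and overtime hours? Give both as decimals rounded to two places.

Regular 32.63 hours, overtime 0.00 hours

Tue: 10:51–20:09 = 9 h 18 min; less 30 min break → 8 h 48 min
Wed: 06:36–11:13 = 4 h 37 min; less 30 min break → 4 h 7 min
Thu: 07:50–13:46 = 5 h 56 min; less 30 min break → 5 h 26 min
Fri: 08:04–18:19 = 10 h 15 min; less 30 min break → 9 h 45 min
Sat: 08:02–13:04 = 5 h 2 min; less 30 min break → 4 h 32 min
Total worked: 32 h 38 min = 32.63 h.
Threshold 40 h → overtime 0 h 0 min, regular 32 h 38 min.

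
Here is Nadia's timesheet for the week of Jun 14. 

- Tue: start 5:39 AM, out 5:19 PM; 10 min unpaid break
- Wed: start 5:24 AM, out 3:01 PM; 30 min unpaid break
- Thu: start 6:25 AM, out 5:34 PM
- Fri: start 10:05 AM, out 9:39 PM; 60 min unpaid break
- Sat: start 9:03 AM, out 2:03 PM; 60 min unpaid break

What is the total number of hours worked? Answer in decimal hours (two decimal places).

Tue: 5:39 AM–5:19 PM = 11 h 40 min; less 10 min break → 11 h 30 min
Wed: 5:24 AM–3:01 PM = 9 h 37 min; less 30 min break → 9 h 7 min
Thu: 6:25 AM–5:34 PM = 11 h 9 min
Fri: 10:05 AM–9:39 PM = 11 h 34 min; less 60 min break → 10 h 34 min
Sat: 9:03 AM–2:03 PM = 5 h 0 min; less 60 min break → 4 h 0 min
Total: 11 h 30 min + 9 h 7 min + 11 h 9 min + 10 h 34 min + 4 h 0 min = 46 h 20 min.

46.33 hours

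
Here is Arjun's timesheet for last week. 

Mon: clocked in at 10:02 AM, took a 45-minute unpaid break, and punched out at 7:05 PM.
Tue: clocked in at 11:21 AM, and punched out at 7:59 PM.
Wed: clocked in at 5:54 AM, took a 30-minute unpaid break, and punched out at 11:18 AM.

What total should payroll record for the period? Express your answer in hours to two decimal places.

Mon: 10:02 AM–7:05 PM = 9 h 3 min; less 45 min break → 8 h 18 min
Tue: 11:21 AM–7:59 PM = 8 h 38 min
Wed: 5:54 AM–11:18 AM = 5 h 24 min; less 30 min break → 4 h 54 min
Total: 8 h 18 min + 8 h 38 min + 4 h 54 min = 21 h 50 min.

21.83 hours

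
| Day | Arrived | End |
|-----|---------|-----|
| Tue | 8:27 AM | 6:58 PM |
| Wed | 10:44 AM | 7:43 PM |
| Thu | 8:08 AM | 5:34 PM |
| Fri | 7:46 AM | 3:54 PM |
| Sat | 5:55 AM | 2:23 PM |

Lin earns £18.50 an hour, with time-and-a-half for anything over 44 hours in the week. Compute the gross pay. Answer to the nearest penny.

£856.55

Tue: 8:27 AM–6:58 PM = 10 h 31 min
Wed: 10:44 AM–7:43 PM = 8 h 59 min
Thu: 8:08 AM–5:34 PM = 9 h 26 min
Fri: 7:46 AM–3:54 PM = 8 h 8 min
Sat: 5:55 AM–2:23 PM = 8 h 28 min
Total worked: 45 h 32 min = 2732 min.
Regular 44 h 0 min = 2640 min at £18.50/h; overtime 1 h 32 min = 92 min at £27.75/h.
Pay = (2640 × £18.50 + 92 × £27.75) ÷ 60 = £856.55.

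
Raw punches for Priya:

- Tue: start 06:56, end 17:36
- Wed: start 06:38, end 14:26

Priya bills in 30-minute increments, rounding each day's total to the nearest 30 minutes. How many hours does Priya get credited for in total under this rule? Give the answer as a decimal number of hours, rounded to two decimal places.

18.50 hours

Tue: 06:56–17:36 = 10 h 40 min → rounds to 10 h 30 min
Wed: 06:38–14:26 = 7 h 48 min → rounds to 8 h 0 min
Total credited: 18 h 30 min.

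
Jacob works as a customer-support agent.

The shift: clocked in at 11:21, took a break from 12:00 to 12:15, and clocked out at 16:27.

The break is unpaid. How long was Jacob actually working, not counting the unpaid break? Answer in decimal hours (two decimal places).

The shift: 11:21–16:27 = 5 h 6 min; less 15 min break → 4 h 51 min

4.85 hours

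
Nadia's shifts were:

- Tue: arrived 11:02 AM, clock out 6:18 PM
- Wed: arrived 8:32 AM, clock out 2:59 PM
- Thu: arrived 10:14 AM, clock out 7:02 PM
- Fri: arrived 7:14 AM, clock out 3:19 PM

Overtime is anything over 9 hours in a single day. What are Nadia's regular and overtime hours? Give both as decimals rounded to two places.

Tue: 11:02 AM–6:18 PM = 7 h 16 min
Wed: 8:32 AM–2:59 PM = 6 h 27 min
Thu: 10:14 AM–7:02 PM = 8 h 48 min
Fri: 7:14 AM–3:19 PM = 8 h 5 min
Tue reg 7 h 16 min / OT 0 h 0 min; Wed reg 6 h 27 min / OT 0 h 0 min; Thu reg 8 h 48 min / OT 0 h 0 min; Fri reg 8 h 5 min / OT 0 h 0 min.
Totals: regular 30 h 36 min, overtime 0 h 0 min.

Regular 30.60 hours, overtime 0.00 hours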